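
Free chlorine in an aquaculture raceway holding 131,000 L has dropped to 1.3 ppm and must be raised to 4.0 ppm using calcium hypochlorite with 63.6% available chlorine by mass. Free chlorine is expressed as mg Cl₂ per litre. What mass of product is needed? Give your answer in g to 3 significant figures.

556 g

Chlorine deficit: 4.0 − 1.3 = 2.7 ppm = 2.7 mg/L as Cl₂.
Cl₂ equivalent needed: 2.7 mg/L × 131,000 L = 353,700 mg = 353.7 g.
Product at 63.6% available chlorine: 353.7 / 0.636 = 556.1 g.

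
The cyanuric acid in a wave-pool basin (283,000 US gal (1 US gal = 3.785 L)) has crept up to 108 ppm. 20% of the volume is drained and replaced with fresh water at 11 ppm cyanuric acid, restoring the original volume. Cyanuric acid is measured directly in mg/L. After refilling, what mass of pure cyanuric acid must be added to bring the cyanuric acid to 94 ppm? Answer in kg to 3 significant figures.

5.78 kg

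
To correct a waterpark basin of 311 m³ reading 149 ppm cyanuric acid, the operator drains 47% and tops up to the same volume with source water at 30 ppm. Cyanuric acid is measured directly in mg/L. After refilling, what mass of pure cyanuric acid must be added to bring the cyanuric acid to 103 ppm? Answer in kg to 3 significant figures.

3.09 kg

Volume: 311 m³ = 311,000 L.
After draining 47% and refilling: 149 × 0.53 + 30 × 0.47 = 93.07 ppm.
Deficit to target: 103 − 93.07 = 9.93 mg/L.
Mass: 9.93 mg/L × 311,000 L = 3088 g cyanuric acid.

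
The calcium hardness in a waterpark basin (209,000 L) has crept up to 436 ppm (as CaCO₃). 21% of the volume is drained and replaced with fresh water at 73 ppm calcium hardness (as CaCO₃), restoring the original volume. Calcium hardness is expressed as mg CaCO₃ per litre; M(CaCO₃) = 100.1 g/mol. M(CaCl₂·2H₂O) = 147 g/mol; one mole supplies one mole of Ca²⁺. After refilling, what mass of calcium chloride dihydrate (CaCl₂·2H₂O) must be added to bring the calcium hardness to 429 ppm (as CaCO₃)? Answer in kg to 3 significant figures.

After draining 21% and refilling: 436 × 0.79 + 73 × 0.21 = 359.77 ppm.
Deficit to target: 429 − 359.77 = 69.23 mg/L.
As CaCO₃: 69.23 mg/L × 209,000 L = 14,470 g; ÷ 100.1 = 144.5 mol Ca²⁺.
Mass: 144.5 × 147 = 21,250 g.

21.2 kg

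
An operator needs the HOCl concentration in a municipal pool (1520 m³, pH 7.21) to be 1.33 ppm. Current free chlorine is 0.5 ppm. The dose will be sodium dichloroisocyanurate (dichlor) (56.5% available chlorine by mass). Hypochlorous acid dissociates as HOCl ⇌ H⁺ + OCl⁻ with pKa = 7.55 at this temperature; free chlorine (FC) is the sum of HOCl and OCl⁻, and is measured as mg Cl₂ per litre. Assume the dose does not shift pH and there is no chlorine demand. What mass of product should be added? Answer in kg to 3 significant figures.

3.87 kg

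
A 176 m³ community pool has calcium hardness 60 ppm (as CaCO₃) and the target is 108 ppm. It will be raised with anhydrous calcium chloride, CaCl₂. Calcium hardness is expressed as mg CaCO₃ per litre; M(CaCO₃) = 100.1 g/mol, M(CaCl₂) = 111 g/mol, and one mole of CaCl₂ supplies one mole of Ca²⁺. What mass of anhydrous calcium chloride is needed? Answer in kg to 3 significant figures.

9.37 kg

Volume: 176 m³ = 176,000 L.
Hardness to add: (108 − 60) = 48 mg/L as CaCO₃ × 176,000 L = 8448 g as CaCO₃.
Moles of Ca²⁺ (1 mol Ca²⁺ ≡ 1 mol CaCO₃): 8448 / 100.1 g/mol = 84.4 mol.
Mass of CaCl₂: 84.4 × 111 = 9368 g.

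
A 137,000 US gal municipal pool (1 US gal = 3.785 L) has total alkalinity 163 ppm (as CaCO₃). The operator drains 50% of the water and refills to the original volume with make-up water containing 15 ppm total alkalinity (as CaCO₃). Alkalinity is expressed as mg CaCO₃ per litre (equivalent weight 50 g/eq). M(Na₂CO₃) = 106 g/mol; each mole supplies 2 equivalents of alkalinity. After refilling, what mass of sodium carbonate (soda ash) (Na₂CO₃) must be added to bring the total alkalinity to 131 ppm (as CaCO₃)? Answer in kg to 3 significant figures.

23.1 kg

Volume: 137,000 US gal × 3.785 L/gal = 518,545 L.
After draining 50% and refilling: 163 × 0.50 + 15 × 0.50 = 89 ppm.
Deficit to target: 131 − 89 = 42 mg/L.
As CaCO₃: 42 mg/L × 518,545 L = 21,780 g; ÷ 50 g/eq ÷ 2 = 217.8 mol Na₂CO₃.
Mass: 217.8 × 106 = 23,090 g.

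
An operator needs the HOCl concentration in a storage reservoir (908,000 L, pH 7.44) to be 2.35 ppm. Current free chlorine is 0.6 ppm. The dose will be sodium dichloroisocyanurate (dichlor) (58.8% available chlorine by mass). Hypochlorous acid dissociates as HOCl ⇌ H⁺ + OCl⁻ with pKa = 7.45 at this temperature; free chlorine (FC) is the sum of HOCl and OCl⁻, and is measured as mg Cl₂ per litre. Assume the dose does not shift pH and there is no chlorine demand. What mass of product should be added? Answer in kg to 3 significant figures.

6.25 kg

[OCl⁻]/[HOCl] = 10^(pH − pKa) = 10^(7.44 − 7.45) = 0.9772; fraction as HOCl = 1/(1 + 0.9772) = 0.5058.
Free chlorine required for 2.35 ppm HOCl: 2.35 / 0.5058 = 4.647 ppm.
FC to add: 4.647 − 0.6 = 4.047 mg/L as Cl₂.
Cl₂ equivalent: 4.047 mg/L × 908,000 L = 3674 g.
Product at 58.8% available Cl: 3674 / 0.588 = 6249 g.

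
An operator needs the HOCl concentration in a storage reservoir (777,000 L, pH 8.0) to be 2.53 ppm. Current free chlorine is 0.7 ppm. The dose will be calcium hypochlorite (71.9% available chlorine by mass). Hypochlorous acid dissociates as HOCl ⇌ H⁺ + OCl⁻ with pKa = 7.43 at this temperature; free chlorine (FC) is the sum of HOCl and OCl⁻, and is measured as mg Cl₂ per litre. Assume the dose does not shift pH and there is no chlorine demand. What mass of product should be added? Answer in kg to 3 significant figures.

[OCl⁻]/[HOCl] = 10^(pH − pKa) = 10^(8.0 − 7.43) = 3.715; fraction as HOCl = 1/(1 + 3.715) = 0.2121.
Free chlorine required for 2.53 ppm HOCl: 2.53 / 0.2121 = 11.93 ppm.
FC to add: 11.93 − 0.7 = 11.23 mg/L as Cl₂.
Cl₂ equivalent: 11.23 mg/L × 777,000 L = 8726 g.
Product at 71.9% available Cl: 8726 / 0.719 = 12,140 g.

12.1 kg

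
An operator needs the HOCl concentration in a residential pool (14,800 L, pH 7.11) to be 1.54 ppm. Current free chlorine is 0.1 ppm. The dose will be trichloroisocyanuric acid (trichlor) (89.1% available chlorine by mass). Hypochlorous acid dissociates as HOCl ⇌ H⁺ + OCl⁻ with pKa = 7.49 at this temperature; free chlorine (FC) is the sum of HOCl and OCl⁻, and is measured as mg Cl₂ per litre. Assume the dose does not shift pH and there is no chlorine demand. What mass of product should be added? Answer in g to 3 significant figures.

34.6 g

[OCl⁻]/[HOCl] = 10^(pH − pKa) = 10^(7.11 − 7.49) = 0.4169; fraction as HOCl = 1/(1 + 0.4169) = 0.7058.
Free chlorine required for 1.54 ppm HOCl: 1.54 / 0.7058 = 2.182 ppm.
FC to add: 2.182 − 0.1 = 2.082 mg/L as Cl₂.
Cl₂ equivalent: 2.082 mg/L × 14,800 L = 30.81 g.
Product at 89.1% available Cl: 30.81 / 0.891 = 34.58 g.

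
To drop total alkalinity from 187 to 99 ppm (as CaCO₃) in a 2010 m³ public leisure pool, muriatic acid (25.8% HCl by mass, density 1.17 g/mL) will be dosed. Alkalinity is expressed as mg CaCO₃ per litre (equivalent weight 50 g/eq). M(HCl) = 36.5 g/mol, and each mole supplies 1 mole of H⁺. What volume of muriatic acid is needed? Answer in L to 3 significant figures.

428 L

Volume: 2010 m³ = 2,010,000 L.
Alkalinity to neutralize: (187 − 99) = 88 mg/L as CaCO₃ × 2,010,000 L = 176,900 g as CaCO₃.
Equivalents of H⁺ required: 176,900 ÷ 50 g/eq = 3538 eq = 3538 mol HCl.
Mass of HCl: 3538 × 36.5 = 129,100 g.
Mass of 25.8% solution: 129,100 / 0.258 = 500,500 g.
Volume: 500,500 g ÷ 1.17 g/mL = 427,800 mL.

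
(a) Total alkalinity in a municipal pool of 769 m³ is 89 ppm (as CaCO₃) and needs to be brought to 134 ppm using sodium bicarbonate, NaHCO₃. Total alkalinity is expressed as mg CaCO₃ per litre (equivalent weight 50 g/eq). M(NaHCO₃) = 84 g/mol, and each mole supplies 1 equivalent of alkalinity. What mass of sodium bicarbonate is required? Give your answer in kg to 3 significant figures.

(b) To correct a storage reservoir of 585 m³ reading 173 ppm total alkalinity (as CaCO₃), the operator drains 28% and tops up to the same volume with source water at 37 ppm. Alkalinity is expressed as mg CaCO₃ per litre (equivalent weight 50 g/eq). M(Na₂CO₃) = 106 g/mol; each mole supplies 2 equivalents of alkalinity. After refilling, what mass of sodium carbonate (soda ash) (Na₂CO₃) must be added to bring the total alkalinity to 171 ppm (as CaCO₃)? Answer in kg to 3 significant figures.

(a) 58.1 kg; (b) 22.4 kg

(a) Volume: 769 m³ = 769,000 L.
(a) Alkalinity to add: (134 − 89) = 45 mg/L as CaCO₃ × 769,000 L = 34,600 g as CaCO₃.
(a) Equivalents: 34,600 g ÷ 50 g/eq = 692.1 eq.
(a) NaHCO₃ supplies 1 eq per mole → 692.1 mol.
(a) Mass: 692.1 mol × 84 g/mol = 58,140 g.

(b) Volume: 585 m³ = 585,000 L.
(b) After draining 28% and refilling: 173 × 0.72 + 37 × 0.28 = 134.92 ppm.
(b) Deficit to target: 171 − 134.92 = 36.08 mg/L.
(b) As CaCO₃: 36.08 mg/L × 585,000 L = 21,110 g; ÷ 50 g/eq ÷ 2 = 211.1 mol Na₂CO₃.
(b) Mass: 211.1 × 106 = 22,370 g.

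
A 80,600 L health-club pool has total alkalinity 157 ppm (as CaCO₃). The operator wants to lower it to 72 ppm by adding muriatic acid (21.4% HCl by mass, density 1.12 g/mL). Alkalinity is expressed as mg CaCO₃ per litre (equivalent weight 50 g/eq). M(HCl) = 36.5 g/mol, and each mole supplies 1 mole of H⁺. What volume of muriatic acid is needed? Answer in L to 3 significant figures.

20.9 L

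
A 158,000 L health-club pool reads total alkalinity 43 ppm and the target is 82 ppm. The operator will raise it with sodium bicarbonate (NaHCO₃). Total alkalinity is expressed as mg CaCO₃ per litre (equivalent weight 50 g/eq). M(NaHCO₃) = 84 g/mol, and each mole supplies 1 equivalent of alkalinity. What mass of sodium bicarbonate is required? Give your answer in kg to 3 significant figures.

10.4 kg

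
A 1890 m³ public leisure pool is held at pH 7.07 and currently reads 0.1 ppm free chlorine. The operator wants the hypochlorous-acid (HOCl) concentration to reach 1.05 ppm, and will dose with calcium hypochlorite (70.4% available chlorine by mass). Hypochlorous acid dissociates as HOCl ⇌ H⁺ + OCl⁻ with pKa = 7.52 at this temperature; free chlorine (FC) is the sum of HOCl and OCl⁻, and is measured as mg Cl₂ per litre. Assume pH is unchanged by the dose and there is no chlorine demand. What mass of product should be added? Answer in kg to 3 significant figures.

Volume: 1890 m³ = 1,890,000 L.
[OCl⁻]/[HOCl] = 10^(pH − pKa) = 10^(7.07 − 7.52) = 0.3548; fraction as HOCl = 1/(1 + 0.3548) = 0.7381.
Free chlorine required for 1.05 ppm HOCl: 1.05 / 0.7381 = 1.423 ppm.
FC to add: 1.423 − 0.1 = 1.323 mg/L as Cl₂.
Cl₂ equivalent: 1.323 mg/L × 1,890,000 L = 2500 g.
Product at 70.4% available Cl: 2500 / 0.704 = 3551 g.

3.55 kg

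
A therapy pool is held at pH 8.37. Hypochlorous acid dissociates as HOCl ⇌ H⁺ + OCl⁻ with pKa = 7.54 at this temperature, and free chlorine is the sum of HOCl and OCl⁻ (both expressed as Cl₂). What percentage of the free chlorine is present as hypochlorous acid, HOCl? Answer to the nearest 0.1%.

12.9%

[OCl⁻]/[HOCl] = 10^(pH − pKa) = 10^(8.37 − 7.54) = 10^0.83 = 6.761.
Fraction as HOCl = 1 / (1 + 6.761) = 0.1289.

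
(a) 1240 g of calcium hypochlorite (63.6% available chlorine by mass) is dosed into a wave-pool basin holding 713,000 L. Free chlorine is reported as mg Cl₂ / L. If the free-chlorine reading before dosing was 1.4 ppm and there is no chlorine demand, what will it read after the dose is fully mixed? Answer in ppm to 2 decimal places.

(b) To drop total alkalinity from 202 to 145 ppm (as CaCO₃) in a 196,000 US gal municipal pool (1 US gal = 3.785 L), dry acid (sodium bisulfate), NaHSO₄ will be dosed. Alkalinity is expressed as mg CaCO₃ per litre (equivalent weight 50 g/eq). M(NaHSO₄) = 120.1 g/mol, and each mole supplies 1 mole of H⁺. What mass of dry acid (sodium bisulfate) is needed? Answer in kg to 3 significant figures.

(a) 2.51 ppm; (b) 102 kg

(a) Available chlorine delivered: 1240 g × 0.636 = 788.6 g as Cl₂.
(a) Concentration rise: 788.6 g / 713,000 L = 1.106 mg/L = 1.11 ppm.
(a) Final FC: 1.4 + 1.11 = 2.51 ppm.

(b) Volume: 196,000 US gal × 3.785 L/gal = 741,860 L.
(b) Alkalinity to neutralize: (202 − 145) = 57 mg/L as CaCO₃ × 741,860 L = 42,290 g as CaCO₃.
(b) Equivalents of H⁺ required: 42,290 ÷ 50 g/eq = 845.7 eq = 845.7 mol NaHSO₄.
(b) Mass of NaHSO₄: 845.7 × 120.1 = 101,600 g.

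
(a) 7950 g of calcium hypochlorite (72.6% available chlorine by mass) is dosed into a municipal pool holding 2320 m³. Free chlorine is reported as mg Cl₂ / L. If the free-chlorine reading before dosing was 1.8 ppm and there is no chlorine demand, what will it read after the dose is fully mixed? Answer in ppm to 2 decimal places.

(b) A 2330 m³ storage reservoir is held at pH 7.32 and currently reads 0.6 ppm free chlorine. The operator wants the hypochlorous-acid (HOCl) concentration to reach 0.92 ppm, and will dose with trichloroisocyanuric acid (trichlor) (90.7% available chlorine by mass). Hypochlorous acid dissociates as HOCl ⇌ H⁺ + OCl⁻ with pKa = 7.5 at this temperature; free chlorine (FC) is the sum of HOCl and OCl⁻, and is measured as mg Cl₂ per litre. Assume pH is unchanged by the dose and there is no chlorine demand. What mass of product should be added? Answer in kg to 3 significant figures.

(a) Volume: 2320 m³ = 2,320,000 L.
(a) Available chlorine delivered: 7950 g × 0.726 = 5772 g as Cl₂.
(a) Concentration rise: 5772 g / 2,320,000 L = 2.488 mg/L = 2.49 ppm.
(a) Final FC: 1.8 + 2.49 = 4.29 ppm.

(b) Volume: 2330 m³ = 2,330,000 L.
(b) [OCl⁻]/[HOCl] = 10^(pH − pKa) = 10^(7.32 − 7.5) = 0.6607; fraction as HOCl = 1/(1 + 0.6607) = 0.6022.
(b) Free chlorine required for 0.92 ppm HOCl: 0.92 / 0.6022 = 1.528 ppm.
(b) FC to add: 1.528 − 0.6 = 0.9278 mg/L as Cl₂.
(b) Cl₂ equivalent: 0.9278 mg/L × 2,330,000 L = 2162 g.
(b) Product at 90.7% available Cl: 2162 / 0.907 = 2384 g.

(a) 4.29 ppm; (b) 2.38 kg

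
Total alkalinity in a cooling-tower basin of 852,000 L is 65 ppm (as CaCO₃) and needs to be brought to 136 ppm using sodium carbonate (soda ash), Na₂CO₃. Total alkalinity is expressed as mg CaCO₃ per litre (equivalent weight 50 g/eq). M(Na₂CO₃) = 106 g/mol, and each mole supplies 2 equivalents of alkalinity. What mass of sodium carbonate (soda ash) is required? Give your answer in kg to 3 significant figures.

64.1 kg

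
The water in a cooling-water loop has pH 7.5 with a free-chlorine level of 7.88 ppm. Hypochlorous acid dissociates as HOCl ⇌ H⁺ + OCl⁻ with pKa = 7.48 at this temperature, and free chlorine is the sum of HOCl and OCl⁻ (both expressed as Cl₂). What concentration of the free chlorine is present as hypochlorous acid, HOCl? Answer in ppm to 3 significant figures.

3.85 ppm

[OCl⁻]/[HOCl] = 10^(pH − pKa) = 10^(7.5 − 7.48) = 10^0.02 = 1.047.
Fraction as HOCl = 1 / (1 + 1.047) = 0.4885.
HOCl = 0.4885 × 7.88 ppm = 3.849 ppm.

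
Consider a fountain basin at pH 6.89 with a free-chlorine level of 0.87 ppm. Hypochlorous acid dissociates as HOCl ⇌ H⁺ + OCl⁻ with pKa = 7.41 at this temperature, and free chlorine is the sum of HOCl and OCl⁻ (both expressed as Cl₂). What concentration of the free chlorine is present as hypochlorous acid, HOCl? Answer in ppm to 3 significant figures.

0.668 ppm

[OCl⁻]/[HOCl] = 10^(pH − pKa) = 10^(6.89 − 7.41) = 10^-0.52 = 0.302.
Fraction as HOCl = 1 / (1 + 0.302) = 0.7681.
HOCl = 0.7681 × 0.87 ppm = 0.6682 ppm.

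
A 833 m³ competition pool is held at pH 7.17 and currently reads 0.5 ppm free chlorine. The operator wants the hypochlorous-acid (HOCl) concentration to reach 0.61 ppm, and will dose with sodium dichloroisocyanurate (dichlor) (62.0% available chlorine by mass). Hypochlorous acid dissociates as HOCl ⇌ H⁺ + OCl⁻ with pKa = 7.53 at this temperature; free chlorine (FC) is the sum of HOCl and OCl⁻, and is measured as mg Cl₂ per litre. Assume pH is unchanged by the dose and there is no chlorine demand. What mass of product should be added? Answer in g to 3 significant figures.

Volume: 833 m³ = 833,000 L.
[OCl⁻]/[HOCl] = 10^(pH − pKa) = 10^(7.17 − 7.53) = 0.4365; fraction as HOCl = 1/(1 + 0.4365) = 0.6961.
Free chlorine required for 0.61 ppm HOCl: 0.61 / 0.6961 = 0.8763 ppm.
FC to add: 0.8763 − 0.5 = 0.3763 mg/L as Cl₂.
Cl₂ equivalent: 0.3763 mg/L × 833,000 L = 313.4 g.
Product at 62.0% available Cl: 313.4 / 0.62 = 505.5 g.

506 g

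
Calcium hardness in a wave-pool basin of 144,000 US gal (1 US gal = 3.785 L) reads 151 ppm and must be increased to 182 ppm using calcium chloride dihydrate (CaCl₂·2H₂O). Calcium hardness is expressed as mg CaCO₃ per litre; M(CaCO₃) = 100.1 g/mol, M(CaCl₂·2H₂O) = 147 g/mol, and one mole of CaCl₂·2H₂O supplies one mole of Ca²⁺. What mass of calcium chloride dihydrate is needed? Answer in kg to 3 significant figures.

24.8 kg

Volume: 144,000 US gal × 3.785 L/gal = 545,040 L.
Hardness to add: (182 − 151) = 31 mg/L as CaCO₃ × 545,040 L = 16,900 g as CaCO₃.
Moles of Ca²⁺ (1 mol Ca²⁺ ≡ 1 mol CaCO₃): 16,900 / 100.1 g/mol = 168.8 mol.
Mass of CaCl₂·2H₂O: 168.8 × 147 = 24,810 g.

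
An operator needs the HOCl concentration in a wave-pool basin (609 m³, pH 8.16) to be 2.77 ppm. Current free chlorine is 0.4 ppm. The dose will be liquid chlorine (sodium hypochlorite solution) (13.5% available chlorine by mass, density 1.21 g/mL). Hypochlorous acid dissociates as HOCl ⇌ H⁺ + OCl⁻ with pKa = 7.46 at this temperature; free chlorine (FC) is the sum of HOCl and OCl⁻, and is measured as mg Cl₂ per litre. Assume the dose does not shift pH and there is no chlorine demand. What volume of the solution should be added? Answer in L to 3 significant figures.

60.6 L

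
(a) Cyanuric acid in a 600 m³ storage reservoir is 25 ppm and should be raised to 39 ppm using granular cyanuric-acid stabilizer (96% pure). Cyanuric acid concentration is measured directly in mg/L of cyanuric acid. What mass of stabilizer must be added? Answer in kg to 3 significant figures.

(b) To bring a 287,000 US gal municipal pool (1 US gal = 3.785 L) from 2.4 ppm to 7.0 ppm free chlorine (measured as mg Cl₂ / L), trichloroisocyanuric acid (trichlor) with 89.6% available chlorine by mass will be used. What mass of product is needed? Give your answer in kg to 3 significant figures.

(a) 8.75 kg; (b) 5.58 kg

(a) Volume: 600 m³ = 600,000 L.
(a) CYA to add: (39 − 25) = 14 mg/L × 600,000 L = 8400 g cyanuric acid.
(a) At 96% purity: 8400 / 0.96 = 8750 g product.

(b) Volume: 287,000 US gal × 3.785 L/gal = 1,086,295 L.
(b) Chlorine deficit: 7.0 − 2.4 = 4.6 ppm = 4.6 mg/L as Cl₂.
(b) Cl₂ equivalent needed: 4.6 mg/L × 1,086,295 L = 4,997,000 mg = 4997 g.
(b) Product at 89.6% available chlorine: 4997 / 0.896 = 5577 g.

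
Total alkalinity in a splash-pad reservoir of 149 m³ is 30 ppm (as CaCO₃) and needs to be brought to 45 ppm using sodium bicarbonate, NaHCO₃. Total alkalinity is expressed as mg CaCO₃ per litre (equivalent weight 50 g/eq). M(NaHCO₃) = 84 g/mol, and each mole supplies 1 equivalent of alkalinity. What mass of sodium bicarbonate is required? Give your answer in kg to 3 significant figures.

Volume: 149 m³ = 149,000 L.
Alkalinity to add: (45 − 30) = 15 mg/L as CaCO₃ × 149,000 L = 2235 g as CaCO₃.
Equivalents: 2235 g ÷ 50 g/eq = 44.7 eq.
NaHCO₃ supplies 1 eq per mole → 44.7 mol.
Mass: 44.7 mol × 84 g/mol = 3755 g.

3.75 kg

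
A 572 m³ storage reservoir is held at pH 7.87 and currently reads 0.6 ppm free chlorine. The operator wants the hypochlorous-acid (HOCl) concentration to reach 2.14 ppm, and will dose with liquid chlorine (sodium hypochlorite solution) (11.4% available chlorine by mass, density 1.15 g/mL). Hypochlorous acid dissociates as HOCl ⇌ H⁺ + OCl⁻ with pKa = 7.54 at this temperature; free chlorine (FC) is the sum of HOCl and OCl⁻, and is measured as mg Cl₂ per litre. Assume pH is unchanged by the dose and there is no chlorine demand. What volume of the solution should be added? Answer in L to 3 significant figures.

26.7 L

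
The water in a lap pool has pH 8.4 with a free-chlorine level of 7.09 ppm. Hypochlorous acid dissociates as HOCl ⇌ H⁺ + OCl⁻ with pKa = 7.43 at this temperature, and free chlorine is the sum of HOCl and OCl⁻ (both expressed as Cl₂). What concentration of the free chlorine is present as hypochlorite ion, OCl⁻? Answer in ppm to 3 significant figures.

6.40 ppm

[OCl⁻]/[HOCl] = 10^(pH − pKa) = 10^(8.4 − 7.43) = 10^0.97 = 9.333.
Fraction as HOCl = 1 / (1 + 9.333) = 0.09678.
OCl⁻ = (1 − 0.09678) × 7.09 ppm = 6.404 ppm.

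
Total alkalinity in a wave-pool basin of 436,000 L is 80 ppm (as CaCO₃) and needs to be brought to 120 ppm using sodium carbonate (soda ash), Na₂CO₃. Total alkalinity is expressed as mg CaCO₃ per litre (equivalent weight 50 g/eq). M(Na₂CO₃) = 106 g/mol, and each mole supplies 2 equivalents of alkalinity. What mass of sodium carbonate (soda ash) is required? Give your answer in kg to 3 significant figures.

18.5 kg

Alkalinity to add: (120 − 80) = 40 mg/L as CaCO₃ × 436,000 L = 17,440 g as CaCO₃.
Equivalents: 17,440 g ÷ 50 g/eq = 348.8 eq.
Each mole of Na₂CO₃ supplies 2 eq, so 348.8 / 2 = 174.4 mol.
Mass: 174.4 mol × 106 g/mol = 18,490 g.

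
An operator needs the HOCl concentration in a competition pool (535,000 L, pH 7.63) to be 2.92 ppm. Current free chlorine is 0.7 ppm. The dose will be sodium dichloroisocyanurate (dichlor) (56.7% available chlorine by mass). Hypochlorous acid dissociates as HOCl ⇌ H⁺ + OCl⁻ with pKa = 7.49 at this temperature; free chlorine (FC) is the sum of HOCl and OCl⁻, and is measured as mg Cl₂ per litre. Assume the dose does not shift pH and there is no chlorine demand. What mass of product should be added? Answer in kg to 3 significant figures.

[OCl⁻]/[HOCl] = 10^(pH − pKa) = 10^(7.63 − 7.49) = 1.38; fraction as HOCl = 1/(1 + 1.38) = 0.4201.
Free chlorine required for 2.92 ppm HOCl: 2.92 / 0.4201 = 6.951 ppm.
FC to add: 6.951 − 0.7 = 6.251 mg/L as Cl₂.
Cl₂ equivalent: 6.251 mg/L × 535,000 L = 3344 g.
Product at 56.7% available Cl: 3344 / 0.567 = 5898 g.

5.90 kg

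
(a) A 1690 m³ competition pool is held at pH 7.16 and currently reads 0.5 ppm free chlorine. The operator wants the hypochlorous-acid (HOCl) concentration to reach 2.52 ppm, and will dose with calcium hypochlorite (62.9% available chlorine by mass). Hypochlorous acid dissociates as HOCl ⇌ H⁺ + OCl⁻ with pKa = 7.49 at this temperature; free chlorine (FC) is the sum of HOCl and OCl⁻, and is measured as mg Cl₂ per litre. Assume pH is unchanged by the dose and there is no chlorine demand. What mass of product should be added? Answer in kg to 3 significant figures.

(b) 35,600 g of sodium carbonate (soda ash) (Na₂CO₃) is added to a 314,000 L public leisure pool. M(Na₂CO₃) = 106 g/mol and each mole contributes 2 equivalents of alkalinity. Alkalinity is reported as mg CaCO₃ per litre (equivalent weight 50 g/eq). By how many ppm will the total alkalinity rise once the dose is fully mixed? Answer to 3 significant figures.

(a) Volume: 1690 m³ = 1,690,000 L.
(a) [OCl⁻]/[HOCl] = 10^(pH − pKa) = 10^(7.16 − 7.49) = 0.4677; fraction as HOCl = 1/(1 + 0.4677) = 0.6813.
(a) Free chlorine required for 2.52 ppm HOCl: 2.52 / 0.6813 = 3.699 ppm.
(a) FC to add: 3.699 − 0.5 = 3.199 mg/L as Cl₂.
(a) Cl₂ equivalent: 3.199 mg/L × 1,690,000 L = 5406 g.
(a) Product at 62.9% available Cl: 5406 / 0.629 = 8594 g.

(b) Moles of Na₂CO₃: 35,600 g ÷ 106 g/mol = 335.8 mol → 671.7 eq of alkalinity.
(b) As CaCO₃: 671.7 eq × 50 g/eq = 33,580 g.
(b) Rise: 33,580 g / 314,000 L × 1000 = 107 mg/L.

(a) 8.59 kg; (b) 107 ppm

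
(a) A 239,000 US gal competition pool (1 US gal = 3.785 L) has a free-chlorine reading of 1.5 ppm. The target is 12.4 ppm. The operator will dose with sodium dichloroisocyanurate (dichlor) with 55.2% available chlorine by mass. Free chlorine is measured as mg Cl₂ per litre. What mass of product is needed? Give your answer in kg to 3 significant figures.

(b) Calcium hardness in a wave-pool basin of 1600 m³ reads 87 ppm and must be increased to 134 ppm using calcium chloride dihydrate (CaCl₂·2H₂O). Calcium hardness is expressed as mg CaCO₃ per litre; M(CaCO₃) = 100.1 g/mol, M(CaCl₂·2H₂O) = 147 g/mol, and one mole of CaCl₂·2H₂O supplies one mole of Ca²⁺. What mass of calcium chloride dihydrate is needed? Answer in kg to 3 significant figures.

(a) Volume: 239,000 US gal × 3.785 L/gal = 904,615 L.
(a) Chlorine deficit: 12.4 − 1.5 = 10.9 ppm = 10.9 mg/L as Cl₂.
(a) Cl₂ equivalent needed: 10.9 mg/L × 904,615 L = 9,860,000 mg = 9860 g.
(a) Product at 55.2% available chlorine: 9860 / 0.552 = 17,860 g.

(b) Volume: 1600 m³ = 1,600,000 L.
(b) Hardness to add: (134 − 87) = 47 mg/L as CaCO₃ × 1,600,000 L = 75,200 g as CaCO₃.
(b) Moles of Ca²⁺ (1 mol Ca²⁺ ≡ 1 mol CaCO₃): 75,200 / 100.1 g/mol = 751.2 mol.
(b) Mass of CaCl₂·2H₂O: 751.2 × 147 = 110,400 g.

(a) 17.9 kg; (b) 110 kg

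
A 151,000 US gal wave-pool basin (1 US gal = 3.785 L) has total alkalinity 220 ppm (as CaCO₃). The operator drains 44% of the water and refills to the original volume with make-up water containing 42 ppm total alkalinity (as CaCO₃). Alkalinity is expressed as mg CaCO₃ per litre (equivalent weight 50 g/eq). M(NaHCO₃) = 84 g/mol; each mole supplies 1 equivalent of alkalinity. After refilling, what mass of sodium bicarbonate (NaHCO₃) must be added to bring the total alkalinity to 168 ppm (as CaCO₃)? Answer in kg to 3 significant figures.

25.3 kg

Volume: 151,000 US gal × 3.785 L/gal = 571,535 L.
After draining 44% and refilling: 220 × 0.56 + 42 × 0.44 = 141.68 ppm.
Deficit to target: 168 − 141.68 = 26.32 mg/L.
As CaCO₃: 26.32 mg/L × 571,535 L = 15,040 g; ÷ 50 g/eq ÷ 1 = 300.9 mol NaHCO₃.
Mass: 300.9 × 84 = 25,270 g.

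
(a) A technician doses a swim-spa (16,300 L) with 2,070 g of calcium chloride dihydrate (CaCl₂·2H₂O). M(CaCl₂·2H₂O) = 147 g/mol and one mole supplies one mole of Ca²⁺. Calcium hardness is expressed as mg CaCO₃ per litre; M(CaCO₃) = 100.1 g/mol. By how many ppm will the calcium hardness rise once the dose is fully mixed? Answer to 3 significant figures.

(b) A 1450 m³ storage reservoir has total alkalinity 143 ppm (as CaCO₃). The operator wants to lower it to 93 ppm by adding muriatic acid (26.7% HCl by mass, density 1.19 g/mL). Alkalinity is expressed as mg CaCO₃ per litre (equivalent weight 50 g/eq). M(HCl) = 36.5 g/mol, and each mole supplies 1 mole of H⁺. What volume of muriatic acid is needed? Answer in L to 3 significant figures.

(a) 86.5 ppm; (b) 167 L

(a) Moles of Ca²⁺: 2,070 g ÷ 147 g/mol = 14.08 mol.
(a) As CaCO₃: 14.08 mol × 100.1 g/mol = 1410 g.
(a) Rise: 1410 g / 16,300 L × 1000 = 86.48 mg/L.

(b) Volume: 1450 m³ = 1,450,000 L.
(b) Alkalinity to neutralize: (143 − 93) = 50 mg/L as CaCO₃ × 1,450,000 L = 72,500 g as CaCO₃.
(b) Equivalents of H⁺ required: 72,500 ÷ 50 g/eq = 1450 eq = 1450 mol HCl.
(b) Mass of HCl: 1450 × 36.5 = 52,920 g.
(b) Mass of 26.7% solution: 52,920 / 0.267 = 198,200 g.
(b) Volume: 198,200 g ÷ 1.19 g/mL = 166,600 mL.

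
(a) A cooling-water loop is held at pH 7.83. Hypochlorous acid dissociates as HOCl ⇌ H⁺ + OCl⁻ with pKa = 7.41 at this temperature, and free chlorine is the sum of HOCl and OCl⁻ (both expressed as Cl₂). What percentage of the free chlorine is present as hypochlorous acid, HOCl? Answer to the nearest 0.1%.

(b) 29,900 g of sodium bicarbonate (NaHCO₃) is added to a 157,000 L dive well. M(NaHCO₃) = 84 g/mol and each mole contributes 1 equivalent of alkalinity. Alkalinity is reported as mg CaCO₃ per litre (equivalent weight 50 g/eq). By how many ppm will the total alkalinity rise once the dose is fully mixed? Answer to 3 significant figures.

(a) 27.5%; (b) 113 ppm

(a) [OCl⁻]/[HOCl] = 10^(pH − pKa) = 10^(7.83 − 7.41) = 10^0.42 = 2.63.
(a) Fraction as HOCl = 1 / (1 + 2.63) = 0.2755.

(b) Moles of NaHCO₃: 29,900 g ÷ 84 g/mol = 356 mol → 356 eq of alkalinity.
(b) As CaCO₃: 356 eq × 50 g/eq = 17,800 g.
(b) Rise: 17,800 g / 157,000 L × 1000 = 113.4 mg/L.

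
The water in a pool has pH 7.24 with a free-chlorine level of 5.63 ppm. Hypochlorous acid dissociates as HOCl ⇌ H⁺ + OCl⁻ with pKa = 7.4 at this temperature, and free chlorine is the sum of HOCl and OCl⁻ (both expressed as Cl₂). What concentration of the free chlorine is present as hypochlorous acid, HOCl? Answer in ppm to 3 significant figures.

[OCl⁻]/[HOCl] = 10^(pH − pKa) = 10^(7.24 − 7.4) = 10^-0.16 = 0.6918.
Fraction as HOCl = 1 / (1 + 0.6918) = 0.5911.
HOCl = 0.5911 × 5.63 ppm = 3.328 ppm.

3.33 ppm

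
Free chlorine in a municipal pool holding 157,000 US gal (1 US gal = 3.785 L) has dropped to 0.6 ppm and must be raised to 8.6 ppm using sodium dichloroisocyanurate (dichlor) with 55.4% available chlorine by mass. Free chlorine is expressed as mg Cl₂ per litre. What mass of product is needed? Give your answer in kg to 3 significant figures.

8.58 kg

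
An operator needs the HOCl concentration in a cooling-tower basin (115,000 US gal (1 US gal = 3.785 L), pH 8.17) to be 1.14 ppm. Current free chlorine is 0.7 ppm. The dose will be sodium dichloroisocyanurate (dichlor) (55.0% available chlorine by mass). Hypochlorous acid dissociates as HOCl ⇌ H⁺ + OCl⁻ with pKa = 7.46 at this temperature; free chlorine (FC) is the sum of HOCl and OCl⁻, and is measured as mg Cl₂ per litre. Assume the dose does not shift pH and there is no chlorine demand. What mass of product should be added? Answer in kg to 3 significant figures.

Volume: 115,000 US gal × 3.785 L/gal = 435,275 L.
[OCl⁻]/[HOCl] = 10^(pH − pKa) = 10^(8.17 − 7.46) = 5.129; fraction as HOCl = 1/(1 + 5.129) = 0.1632.
Free chlorine required for 1.14 ppm HOCl: 1.14 / 0.1632 = 6.987 ppm.
FC to add: 6.987 − 0.7 = 6.287 mg/L as Cl₂.
Cl₂ equivalent: 6.287 mg/L × 435,275 L = 2736 g.
Product at 55.0% available Cl: 2736 / 0.55 = 4975 g.

4.98 kg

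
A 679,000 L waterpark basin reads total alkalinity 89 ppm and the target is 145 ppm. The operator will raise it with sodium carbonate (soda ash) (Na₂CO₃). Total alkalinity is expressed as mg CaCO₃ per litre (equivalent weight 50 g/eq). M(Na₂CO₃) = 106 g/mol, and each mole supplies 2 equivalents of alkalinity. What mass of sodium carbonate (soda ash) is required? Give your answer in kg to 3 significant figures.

40.3 kg

Alkalinity to add: (145 − 89) = 56 mg/L as CaCO₃ × 679,000 L = 38,020 g as CaCO₃.
Equivalents: 38,020 g ÷ 50 g/eq = 760.5 eq.
Each mole of Na₂CO₃ supplies 2 eq, so 760.5 / 2 = 380.2 mol.
Mass: 380.2 mol × 106 g/mol = 40,310 g.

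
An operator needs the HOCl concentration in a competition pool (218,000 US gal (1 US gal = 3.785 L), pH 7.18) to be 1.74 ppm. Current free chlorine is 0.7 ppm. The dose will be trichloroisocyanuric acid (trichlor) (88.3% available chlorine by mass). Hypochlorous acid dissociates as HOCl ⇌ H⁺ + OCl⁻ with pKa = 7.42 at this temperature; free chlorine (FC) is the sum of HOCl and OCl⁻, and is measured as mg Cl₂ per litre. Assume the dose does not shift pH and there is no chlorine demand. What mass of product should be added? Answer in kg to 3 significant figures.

1.91 kg

Volume: 218,000 US gal × 3.785 L/gal = 825,130 L.
[OCl⁻]/[HOCl] = 10^(pH − pKa) = 10^(7.18 − 7.42) = 0.5754; fraction as HOCl = 1/(1 + 0.5754) = 0.6347.
Free chlorine required for 1.74 ppm HOCl: 1.74 / 0.6347 = 2.741 ppm.
FC to add: 2.741 − 0.7 = 2.041 mg/L as Cl₂.
Cl₂ equivalent: 2.041 mg/L × 825,130 L = 1684 g.
Product at 88.3% available Cl: 1684 / 0.883 = 1907 g.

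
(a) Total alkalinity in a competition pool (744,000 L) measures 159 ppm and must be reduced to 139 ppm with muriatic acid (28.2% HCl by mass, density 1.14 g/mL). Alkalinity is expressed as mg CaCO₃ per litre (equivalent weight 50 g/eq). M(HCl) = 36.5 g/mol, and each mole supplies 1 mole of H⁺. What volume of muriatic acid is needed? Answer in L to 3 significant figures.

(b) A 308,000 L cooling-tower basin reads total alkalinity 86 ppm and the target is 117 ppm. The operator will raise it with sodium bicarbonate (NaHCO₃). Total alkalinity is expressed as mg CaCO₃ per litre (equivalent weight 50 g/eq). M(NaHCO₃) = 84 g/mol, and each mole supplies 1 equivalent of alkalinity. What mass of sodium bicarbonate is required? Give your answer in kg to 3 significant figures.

(a) Alkalinity to neutralize: (159 − 139) = 20 mg/L as CaCO₃ × 744,000 L = 14,880 g as CaCO₃.
(a) Equivalents of H⁺ required: 14,880 ÷ 50 g/eq = 297.6 eq = 297.6 mol HCl.
(a) Mass of HCl: 297.6 × 36.5 = 10,860 g.
(a) Mass of 28.2% solution: 10,860 / 0.282 = 38,520 g.
(a) Volume: 38,520 g ÷ 1.14 g/mL = 33,790 mL.

(b) Alkalinity to add: (117 − 86) = 31 mg/L as CaCO₃ × 308,000 L = 9548 g as CaCO₃.
(b) Equivalents: 9548 g ÷ 50 g/eq = 191 eq.
(b) NaHCO₃ supplies 1 eq per mole → 191 mol.
(b) Mass: 191 mol × 84 g/mol = 16,040 g.

(a) 33.8 L; (b) 16.0 kg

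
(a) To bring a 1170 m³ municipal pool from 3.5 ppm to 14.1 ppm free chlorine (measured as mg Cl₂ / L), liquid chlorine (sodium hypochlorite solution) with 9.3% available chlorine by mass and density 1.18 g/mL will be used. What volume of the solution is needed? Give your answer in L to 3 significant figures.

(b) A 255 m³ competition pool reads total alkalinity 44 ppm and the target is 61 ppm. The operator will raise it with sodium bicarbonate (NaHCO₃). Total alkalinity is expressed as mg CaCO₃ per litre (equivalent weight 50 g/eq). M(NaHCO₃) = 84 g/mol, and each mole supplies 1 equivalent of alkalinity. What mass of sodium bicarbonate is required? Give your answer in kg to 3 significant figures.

(a) Volume: 1170 m³ = 1,170,000 L.
(a) Chlorine deficit: 14.1 − 3.5 = 10.6 ppm = 10.6 mg/L as Cl₂.
(a) Cl₂ equivalent needed: 10.6 mg/L × 1,170,000 L = 12,400,000 mg = 12,400 g.
(a) Product at 9.3% available chlorine: 12,400 / 0.093 = 133,400 g.
(a) Volume at density 1.18 g/mL: 133,400 g ÷ 1.18 g/mL = 113,000 mL.

(b) Volume: 255 m³ = 255,000 L.
(b) Alkalinity to add: (61 − 44) = 17 mg/L as CaCO₃ × 255,000 L = 4335 g as CaCO₃.
(b) Equivalents: 4335 g ÷ 50 g/eq = 86.7 eq.
(b) NaHCO₃ supplies 1 eq per mole → 86.7 mol.
(b) Mass: 86.7 mol × 84 g/mol = 7283 g.

(a) 113 L; (b) 7.28 kg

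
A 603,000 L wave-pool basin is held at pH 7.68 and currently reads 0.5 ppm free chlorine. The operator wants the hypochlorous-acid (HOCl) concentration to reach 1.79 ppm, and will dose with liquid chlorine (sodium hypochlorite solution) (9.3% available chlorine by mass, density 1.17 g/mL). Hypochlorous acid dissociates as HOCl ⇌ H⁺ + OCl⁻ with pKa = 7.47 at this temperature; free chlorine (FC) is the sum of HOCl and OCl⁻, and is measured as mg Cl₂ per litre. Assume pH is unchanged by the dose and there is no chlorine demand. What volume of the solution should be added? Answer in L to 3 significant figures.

[OCl⁻]/[HOCl] = 10^(pH − pKa) = 10^(7.68 − 7.47) = 1.622; fraction as HOCl = 1/(1 + 1.622) = 0.3814.
Free chlorine required for 1.79 ppm HOCl: 1.79 / 0.3814 = 4.693 ppm.
FC to add: 4.693 − 0.5 = 4.193 mg/L as Cl₂.
Cl₂ equivalent: 4.193 mg/L × 603,000 L = 2528 g.
Product at 9.3% available Cl: 2528 / 0.093 = 27,190 g.
Volume: 27,190 g ÷ 1.17 g/mL = 23,240 mL.

23.2 L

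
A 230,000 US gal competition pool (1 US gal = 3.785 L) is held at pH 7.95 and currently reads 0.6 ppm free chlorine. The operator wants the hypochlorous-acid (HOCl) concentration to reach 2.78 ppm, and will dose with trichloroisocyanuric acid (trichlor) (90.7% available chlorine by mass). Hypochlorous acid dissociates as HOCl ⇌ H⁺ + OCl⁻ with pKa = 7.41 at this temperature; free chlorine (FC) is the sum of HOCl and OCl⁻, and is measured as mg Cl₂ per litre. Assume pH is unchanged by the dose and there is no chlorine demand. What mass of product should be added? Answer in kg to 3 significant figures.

11.3 kg

Volume: 230,000 US gal × 3.785 L/gal = 870,550 L.
[OCl⁻]/[HOCl] = 10^(pH − pKa) = 10^(7.95 − 7.41) = 3.467; fraction as HOCl = 1/(1 + 3.467) = 0.2238.
Free chlorine required for 2.78 ppm HOCl: 2.78 / 0.2238 = 12.42 ppm.
FC to add: 12.42 − 0.6 = 11.82 mg/L as Cl₂.
Cl₂ equivalent: 11.82 mg/L × 870,550 L = 10,290 g.
Product at 90.7% available Cl: 10,290 / 0.907 = 11,340 g.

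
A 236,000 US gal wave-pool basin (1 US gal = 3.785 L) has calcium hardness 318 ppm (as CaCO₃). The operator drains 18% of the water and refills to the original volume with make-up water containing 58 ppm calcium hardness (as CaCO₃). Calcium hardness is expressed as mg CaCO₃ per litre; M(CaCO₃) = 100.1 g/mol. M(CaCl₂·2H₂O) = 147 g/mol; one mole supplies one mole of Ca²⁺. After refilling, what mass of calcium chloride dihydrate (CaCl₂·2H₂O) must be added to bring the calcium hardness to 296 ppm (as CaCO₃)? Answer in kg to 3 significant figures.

32.5 kg

Volume: 236,000 US gal × 3.785 L/gal = 893,260 L.
After draining 18% and refilling: 318 × 0.82 + 58 × 0.18 = 271.2 ppm.
Deficit to target: 296 − 271.2 = 24.8 mg/L.
As CaCO₃: 24.8 mg/L × 893,260 L = 22,150 g; ÷ 100.1 = 221.3 mol Ca²⁺.
Mass: 221.3 × 147 = 32,530 g.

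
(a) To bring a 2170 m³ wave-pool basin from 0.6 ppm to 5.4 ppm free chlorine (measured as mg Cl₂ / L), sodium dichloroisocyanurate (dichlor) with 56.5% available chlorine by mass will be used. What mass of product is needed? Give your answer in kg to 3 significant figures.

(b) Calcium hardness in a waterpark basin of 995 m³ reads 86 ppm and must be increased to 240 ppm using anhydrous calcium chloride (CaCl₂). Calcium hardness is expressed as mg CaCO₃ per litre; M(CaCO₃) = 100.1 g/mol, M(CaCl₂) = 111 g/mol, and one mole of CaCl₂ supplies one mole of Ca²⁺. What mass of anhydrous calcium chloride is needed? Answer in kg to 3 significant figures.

(a) 18.4 kg; (b) 170 kg

(a) Volume: 2170 m³ = 2,170,000 L.
(a) Chlorine deficit: 5.4 − 0.6 = 4.8 ppm = 4.8 mg/L as Cl₂.
(a) Cl₂ equivalent needed: 4.8 mg/L × 2,170,000 L = 10,420,000 mg = 10,420 g.
(a) Product at 56.5% available chlorine: 10,420 / 0.565 = 18,440 g.

(b) Volume: 995 m³ = 995,000 L.
(b) Hardness to add: (240 − 86) = 154 mg/L as CaCO₃ × 995,000 L = 153,200 g as CaCO₃.
(b) Moles of Ca²⁺ (1 mol Ca²⁺ ≡ 1 mol CaCO₃): 153,200 / 100.1 g/mol = 1531 mol.
(b) Mass of CaCl₂: 1531 × 111 = 169,900 g.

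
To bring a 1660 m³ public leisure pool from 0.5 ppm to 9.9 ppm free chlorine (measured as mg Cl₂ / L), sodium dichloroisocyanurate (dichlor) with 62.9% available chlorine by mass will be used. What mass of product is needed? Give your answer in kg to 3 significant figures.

Volume: 1660 m³ = 1,660,000 L.
Chlorine deficit: 9.9 − 0.5 = 9.4 ppm = 9.4 mg/L as Cl₂.
Cl₂ equivalent needed: 9.4 mg/L × 1,660,000 L = 15,600,000 mg = 15,600 g.
Product at 62.9% available chlorine: 15,600 / 0.629 = 24,810 g.

24.8 kg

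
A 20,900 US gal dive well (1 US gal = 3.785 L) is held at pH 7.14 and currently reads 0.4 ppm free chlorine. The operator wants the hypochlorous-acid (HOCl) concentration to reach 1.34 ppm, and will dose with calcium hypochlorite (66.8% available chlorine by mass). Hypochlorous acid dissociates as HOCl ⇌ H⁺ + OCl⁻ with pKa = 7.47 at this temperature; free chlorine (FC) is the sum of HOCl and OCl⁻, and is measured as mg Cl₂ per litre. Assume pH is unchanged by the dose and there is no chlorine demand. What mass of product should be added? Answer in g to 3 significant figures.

Volume: 20,900 US gal × 3.785 L/gal = 79,106 L.
[OCl⁻]/[HOCl] = 10^(pH − pKa) = 10^(7.14 − 7.47) = 0.4677; fraction as HOCl = 1/(1 + 0.4677) = 0.6813.
Free chlorine required for 1.34 ppm HOCl: 1.34 / 0.6813 = 1.967 ppm.
FC to add: 1.967 − 0.4 = 1.567 mg/L as Cl₂.
Cl₂ equivalent: 1.567 mg/L × 79,106 L = 123.9 g.
Product at 66.8% available Cl: 123.9 / 0.668 = 185.5 g.

186 g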